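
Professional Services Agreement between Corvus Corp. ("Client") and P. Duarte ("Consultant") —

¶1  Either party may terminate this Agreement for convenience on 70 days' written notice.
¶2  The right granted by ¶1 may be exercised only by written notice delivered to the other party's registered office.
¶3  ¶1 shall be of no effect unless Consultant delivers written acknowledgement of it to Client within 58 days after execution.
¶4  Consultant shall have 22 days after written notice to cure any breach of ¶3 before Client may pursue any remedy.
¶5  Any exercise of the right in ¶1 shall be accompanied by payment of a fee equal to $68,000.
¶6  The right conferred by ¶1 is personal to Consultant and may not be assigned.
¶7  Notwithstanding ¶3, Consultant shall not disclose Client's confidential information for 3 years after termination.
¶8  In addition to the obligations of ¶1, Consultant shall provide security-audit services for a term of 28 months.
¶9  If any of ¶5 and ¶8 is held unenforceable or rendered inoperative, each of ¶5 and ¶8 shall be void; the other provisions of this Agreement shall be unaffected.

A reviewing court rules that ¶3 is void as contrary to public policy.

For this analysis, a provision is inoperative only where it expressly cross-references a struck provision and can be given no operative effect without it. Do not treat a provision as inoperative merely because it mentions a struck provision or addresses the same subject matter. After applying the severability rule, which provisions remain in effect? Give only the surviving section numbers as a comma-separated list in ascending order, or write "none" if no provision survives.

¶3 is struck. ¶4 merely fixes the cure period for breach of ¶3; with ¶3 gone it has nothing to operate on and falls away. Although ¶7 refers to ¶3, its operative terms do not depend on ¶3, so it remains in effect. ¶9 ties ¶5 and ¶8 together, but none of those is affected here; the remaining provisions continue in force under ¶9. That leaves ¶1, ¶2, ¶5, ¶6, ¶7, ¶8, and ¶9 in effect.

1, 2, 5, 6, 7, 8, 9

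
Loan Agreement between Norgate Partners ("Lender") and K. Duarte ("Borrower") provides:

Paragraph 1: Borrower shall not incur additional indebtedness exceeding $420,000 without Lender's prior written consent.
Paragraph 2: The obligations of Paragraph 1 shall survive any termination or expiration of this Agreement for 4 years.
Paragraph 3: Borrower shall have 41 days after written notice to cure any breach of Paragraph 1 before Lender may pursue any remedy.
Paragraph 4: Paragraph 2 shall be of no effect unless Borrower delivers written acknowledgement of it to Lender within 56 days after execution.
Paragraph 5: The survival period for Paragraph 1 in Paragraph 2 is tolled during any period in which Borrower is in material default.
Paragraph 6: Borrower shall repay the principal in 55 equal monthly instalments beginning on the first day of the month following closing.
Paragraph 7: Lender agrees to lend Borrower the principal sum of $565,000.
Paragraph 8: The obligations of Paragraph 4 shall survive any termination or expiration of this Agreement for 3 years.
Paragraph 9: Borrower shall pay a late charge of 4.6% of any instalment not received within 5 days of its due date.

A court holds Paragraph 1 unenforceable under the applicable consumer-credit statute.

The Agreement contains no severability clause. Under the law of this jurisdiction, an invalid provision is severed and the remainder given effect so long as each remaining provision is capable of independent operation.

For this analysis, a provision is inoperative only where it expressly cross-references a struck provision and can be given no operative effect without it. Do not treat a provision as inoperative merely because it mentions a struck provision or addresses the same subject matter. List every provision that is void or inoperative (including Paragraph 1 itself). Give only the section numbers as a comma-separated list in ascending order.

1, 2, 3, 4, 5, 8

Paragraph 1 is struck. The only function of Paragraph 2 is the survival period for Paragraph 1, so it cannot stand once Paragraph 1 is removed. Paragraph 3 has no operative effect of its own apart from Paragraph 1 and is therefore inoperative. Paragraph 4 merely fixes the acknowledgement condition for Paragraph 2; with Paragraph 2 gone it has nothing to operate on and falls away. Paragraph 5 does nothing except set the tolling of the survival period for Paragraph 1 by reference to Paragraph 2; with Paragraph 2 gone it has no independent effect and is inoperative. The only function of Paragraph 8 is the survival period for Paragraph 4, so it cannot stand once Paragraph 4 is removed. With no severability clause, the stated default rule severs what cannot stand and enforces each remaining provision that can operate on its own. That leaves Paragraph 6, Paragraph 7, and Paragraph 9 in effect.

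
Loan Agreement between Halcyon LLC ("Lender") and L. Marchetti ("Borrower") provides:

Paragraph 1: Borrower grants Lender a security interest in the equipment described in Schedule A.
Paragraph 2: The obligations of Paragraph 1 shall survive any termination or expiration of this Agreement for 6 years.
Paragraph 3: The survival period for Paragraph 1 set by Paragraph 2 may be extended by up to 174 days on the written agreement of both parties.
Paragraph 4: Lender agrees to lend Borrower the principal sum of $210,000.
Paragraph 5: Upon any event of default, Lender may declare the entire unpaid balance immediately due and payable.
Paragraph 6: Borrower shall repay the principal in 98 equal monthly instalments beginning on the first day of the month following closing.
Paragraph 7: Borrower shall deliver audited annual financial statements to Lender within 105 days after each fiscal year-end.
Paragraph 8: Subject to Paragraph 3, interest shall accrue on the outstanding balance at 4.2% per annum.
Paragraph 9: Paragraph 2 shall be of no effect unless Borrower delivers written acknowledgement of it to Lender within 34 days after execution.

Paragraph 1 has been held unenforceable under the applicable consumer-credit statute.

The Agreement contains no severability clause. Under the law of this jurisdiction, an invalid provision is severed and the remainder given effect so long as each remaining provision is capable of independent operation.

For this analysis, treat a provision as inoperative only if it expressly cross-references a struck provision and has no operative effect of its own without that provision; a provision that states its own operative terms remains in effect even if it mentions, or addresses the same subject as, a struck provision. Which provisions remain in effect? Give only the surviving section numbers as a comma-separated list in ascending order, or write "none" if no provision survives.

Paragraph 1 is struck. The only function of Paragraph 2 is the survival period for Paragraph 1, so it cannot stand once Paragraph 1 is removed. Paragraph 3 has no operative effect of its own apart from Paragraph 2 and is therefore inoperative. The only function of Paragraph 9 is the acknowledgement condition for Paragraph 2, so it cannot stand once Paragraph 2 is removed. Paragraph 8 mentions Paragraph 3 but its own obligation stands independently of Paragraph 3, so Paragraph 8 is not affected. With no severability clause, the stated default rule severs what cannot stand and enforces each remaining provision that can operate on its own. Paragraph 4, Paragraph 5, Paragraph 6, Paragraph 7, and Paragraph 8 remain in effect.

4, 5, 6, 7, 8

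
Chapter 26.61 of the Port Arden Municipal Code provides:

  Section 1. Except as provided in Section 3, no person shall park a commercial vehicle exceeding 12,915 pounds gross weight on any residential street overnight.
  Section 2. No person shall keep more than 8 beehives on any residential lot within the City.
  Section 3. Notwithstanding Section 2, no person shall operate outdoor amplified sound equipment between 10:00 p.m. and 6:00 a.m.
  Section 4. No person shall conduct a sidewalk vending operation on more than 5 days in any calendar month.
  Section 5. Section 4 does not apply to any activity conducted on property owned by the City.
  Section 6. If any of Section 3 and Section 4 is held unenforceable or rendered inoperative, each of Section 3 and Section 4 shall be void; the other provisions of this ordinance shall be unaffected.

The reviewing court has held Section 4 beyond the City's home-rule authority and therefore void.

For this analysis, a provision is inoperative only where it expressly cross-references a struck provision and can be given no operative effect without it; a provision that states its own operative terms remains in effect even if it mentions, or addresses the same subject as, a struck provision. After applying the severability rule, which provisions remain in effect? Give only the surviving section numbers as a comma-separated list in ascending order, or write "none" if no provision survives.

1, 2, 6

Section 4 is struck. Section 5 merely fixes the public-property exemption from Section 4; with Section 4 gone it has nothing to operate on and falls away. Section 1 mentions Section 3 but its own obligation stands independently of Section 3, so Section 1 is not affected. Section 6 declares Section 3 and Section 4 mutually dependent; since one of them has fallen, all of them are of no effect. That brings down Section 3 as well. The remainder continues in force under Section 6. Section 1, Section 2, and Section 6 remain in effect.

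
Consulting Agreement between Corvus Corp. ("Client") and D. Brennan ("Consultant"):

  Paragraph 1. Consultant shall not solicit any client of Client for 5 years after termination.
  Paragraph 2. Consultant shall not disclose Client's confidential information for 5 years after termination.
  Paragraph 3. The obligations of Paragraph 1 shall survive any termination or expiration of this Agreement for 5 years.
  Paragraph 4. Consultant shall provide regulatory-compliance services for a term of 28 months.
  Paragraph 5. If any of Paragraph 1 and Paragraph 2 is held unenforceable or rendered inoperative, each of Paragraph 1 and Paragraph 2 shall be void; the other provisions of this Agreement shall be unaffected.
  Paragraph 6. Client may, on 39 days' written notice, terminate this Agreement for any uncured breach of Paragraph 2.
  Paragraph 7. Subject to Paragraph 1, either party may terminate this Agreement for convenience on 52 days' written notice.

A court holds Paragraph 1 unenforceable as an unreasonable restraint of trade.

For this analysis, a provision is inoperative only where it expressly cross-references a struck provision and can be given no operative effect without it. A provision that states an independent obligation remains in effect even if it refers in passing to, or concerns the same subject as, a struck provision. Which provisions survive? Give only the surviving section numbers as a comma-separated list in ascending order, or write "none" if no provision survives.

4, 5, 7

Paragraph 1 is struck. The only function of Paragraph 3 is the survival period for Paragraph 1, so it cannot stand once Paragraph 1 is removed. Paragraph 7 mentions Paragraph 1 but its own obligation stands independently of Paragraph 1, so Paragraph 7 is not affected. Paragraph 5 declares Paragraph 1 and Paragraph 2 mutually dependent; since one of them has fallen, all of them are of no effect. That brings down Paragraph 2 as well. Paragraph 6 in turn depends solely on a provision now struck and likewise falls. The remainder continues in force under Paragraph 5. That leaves Paragraph 4, Paragraph 5, and Paragraph 7 in effect.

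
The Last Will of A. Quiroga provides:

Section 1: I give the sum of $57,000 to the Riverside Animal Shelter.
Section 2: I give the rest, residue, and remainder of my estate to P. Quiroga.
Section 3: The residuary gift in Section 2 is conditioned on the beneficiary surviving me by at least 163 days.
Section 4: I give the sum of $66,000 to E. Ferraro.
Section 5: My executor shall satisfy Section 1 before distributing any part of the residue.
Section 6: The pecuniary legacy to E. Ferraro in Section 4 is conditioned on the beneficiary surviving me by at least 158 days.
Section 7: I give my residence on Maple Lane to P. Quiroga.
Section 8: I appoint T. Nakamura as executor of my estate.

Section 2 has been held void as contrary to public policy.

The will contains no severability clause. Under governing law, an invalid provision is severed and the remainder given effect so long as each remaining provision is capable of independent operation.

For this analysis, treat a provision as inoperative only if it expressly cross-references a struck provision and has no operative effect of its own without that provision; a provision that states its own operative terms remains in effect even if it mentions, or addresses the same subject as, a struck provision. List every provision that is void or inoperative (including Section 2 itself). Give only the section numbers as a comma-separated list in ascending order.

2, 3

Section 2 is struck. Section 3 has no operative effect of its own apart from Section 2 and is therefore inoperative. Under the stated default rule, only provisions that cannot operate independently fall away; the rest are enforced. The provisions still in force are Section 1, Section 4, Section 5, Section 6, Section 7, and Section 8.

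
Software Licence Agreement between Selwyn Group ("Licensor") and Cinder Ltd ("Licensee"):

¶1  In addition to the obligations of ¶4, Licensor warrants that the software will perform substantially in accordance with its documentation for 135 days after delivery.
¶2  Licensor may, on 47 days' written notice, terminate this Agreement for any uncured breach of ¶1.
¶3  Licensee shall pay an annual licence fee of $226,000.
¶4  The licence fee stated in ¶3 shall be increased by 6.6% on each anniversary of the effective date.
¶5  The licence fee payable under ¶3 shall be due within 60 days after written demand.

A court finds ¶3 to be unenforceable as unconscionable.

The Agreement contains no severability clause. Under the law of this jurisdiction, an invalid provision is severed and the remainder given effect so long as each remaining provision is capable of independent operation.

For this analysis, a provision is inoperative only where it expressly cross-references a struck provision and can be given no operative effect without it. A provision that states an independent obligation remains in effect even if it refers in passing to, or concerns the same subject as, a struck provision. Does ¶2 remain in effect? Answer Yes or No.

Yes

¶3 is struck. ¶4 has no operative effect of its own apart from ¶3 and is therefore inoperative. ¶5 has no operative effect of its own apart from ¶3 and is therefore inoperative. ¶1 mentions ¶4 but its own obligation stands independently of ¶4, so ¶1 is not affected. Under the stated default rule, only provisions that cannot operate independently fall away; the rest are enforced. The provisions still in force are ¶1 and ¶2. ¶2 is among the surviving provisions, so the answer is yes.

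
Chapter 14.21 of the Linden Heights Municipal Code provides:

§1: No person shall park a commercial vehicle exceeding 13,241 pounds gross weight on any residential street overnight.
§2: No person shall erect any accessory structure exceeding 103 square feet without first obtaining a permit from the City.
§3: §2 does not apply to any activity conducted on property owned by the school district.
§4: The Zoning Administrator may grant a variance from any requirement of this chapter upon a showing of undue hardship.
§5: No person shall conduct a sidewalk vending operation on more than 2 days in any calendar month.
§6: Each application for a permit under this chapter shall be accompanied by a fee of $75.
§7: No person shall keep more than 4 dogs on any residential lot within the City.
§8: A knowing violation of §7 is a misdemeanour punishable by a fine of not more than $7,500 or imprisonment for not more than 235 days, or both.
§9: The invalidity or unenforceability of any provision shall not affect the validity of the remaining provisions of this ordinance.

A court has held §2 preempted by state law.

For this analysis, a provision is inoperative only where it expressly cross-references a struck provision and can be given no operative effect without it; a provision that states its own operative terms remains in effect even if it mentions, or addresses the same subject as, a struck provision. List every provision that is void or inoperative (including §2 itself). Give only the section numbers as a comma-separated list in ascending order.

2, 3

§2 is struck. §3 has no operative effect of its own apart from §2 and is therefore inoperative. Under the severability clause in §9, the remaining provisions continue in force. §1, §4, §5, §6, §7, §8, and §9 remain in effect.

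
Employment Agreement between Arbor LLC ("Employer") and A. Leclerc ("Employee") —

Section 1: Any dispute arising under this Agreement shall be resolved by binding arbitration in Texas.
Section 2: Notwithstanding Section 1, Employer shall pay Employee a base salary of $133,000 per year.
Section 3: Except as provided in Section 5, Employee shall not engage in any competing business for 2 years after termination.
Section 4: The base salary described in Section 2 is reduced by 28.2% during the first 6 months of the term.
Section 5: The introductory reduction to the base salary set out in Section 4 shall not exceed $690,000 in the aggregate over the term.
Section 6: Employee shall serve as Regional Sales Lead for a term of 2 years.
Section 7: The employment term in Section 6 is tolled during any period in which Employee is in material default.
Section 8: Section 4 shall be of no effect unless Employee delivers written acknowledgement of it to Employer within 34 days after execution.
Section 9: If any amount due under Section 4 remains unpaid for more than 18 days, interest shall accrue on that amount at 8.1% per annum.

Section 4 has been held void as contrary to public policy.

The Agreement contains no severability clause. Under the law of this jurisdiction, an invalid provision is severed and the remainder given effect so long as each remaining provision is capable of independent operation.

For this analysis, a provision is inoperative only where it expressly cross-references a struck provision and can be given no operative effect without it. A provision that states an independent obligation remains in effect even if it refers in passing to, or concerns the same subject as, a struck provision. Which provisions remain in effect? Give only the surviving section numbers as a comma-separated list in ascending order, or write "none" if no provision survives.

1, 2, 3, 6, 7

Section 4 is struck. Section 5 operates only by reference to Section 4, so it falls with Section 4. Section 8 merely fixes the acknowledgement condition for Section 4; with Section 4 gone it has nothing to operate on and falls away. Section 9 operates only by reference to Section 4, so it falls with Section 4. Section 3 mentions Section 5 but its own obligation stands independently of Section 5, so Section 3 is not affected. Under the stated default rule, only provisions that cannot operate independently fall away; the rest are enforced. The provisions still in force are Section 1, Section 2, Section 3, Section 6, and Section 7.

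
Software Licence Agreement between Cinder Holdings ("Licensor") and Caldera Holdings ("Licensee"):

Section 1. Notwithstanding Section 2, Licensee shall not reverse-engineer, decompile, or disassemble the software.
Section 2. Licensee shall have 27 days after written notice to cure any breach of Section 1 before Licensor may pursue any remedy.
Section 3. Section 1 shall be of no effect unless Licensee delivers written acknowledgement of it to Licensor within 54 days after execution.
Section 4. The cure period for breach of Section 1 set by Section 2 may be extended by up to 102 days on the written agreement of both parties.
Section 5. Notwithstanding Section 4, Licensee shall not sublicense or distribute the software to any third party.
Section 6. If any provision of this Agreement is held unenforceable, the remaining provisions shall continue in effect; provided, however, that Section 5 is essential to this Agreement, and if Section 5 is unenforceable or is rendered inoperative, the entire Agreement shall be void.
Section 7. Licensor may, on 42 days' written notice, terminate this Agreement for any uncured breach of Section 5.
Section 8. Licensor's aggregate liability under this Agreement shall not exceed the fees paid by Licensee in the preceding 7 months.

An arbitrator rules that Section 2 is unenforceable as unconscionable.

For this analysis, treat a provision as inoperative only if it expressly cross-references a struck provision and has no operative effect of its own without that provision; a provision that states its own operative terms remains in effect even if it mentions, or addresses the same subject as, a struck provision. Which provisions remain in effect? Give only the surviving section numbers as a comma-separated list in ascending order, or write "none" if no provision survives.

1, 3, 5, 6, 7, 8

Section 2 is struck. The whole of Section 4 is the extension of the cure period for breach of Section 1, defined by reference to Section 2, so Section 4 cannot stand once Section 2 is removed. Although Section 5 refers to Section 4, its operative terms do not depend on Section 4, so it remains in effect. Section 1 mentions Section 2 but its own obligation stands independently of Section 2, so Section 1 is not affected. Section 6 makes Section 5 an essential term, but Section 5 is unaffected, so the severability proviso in Section 6 preserves the remaining provisions. The provisions still in force are Section 1, Section 3, Section 5, Section 6, Section 7, and Section 8.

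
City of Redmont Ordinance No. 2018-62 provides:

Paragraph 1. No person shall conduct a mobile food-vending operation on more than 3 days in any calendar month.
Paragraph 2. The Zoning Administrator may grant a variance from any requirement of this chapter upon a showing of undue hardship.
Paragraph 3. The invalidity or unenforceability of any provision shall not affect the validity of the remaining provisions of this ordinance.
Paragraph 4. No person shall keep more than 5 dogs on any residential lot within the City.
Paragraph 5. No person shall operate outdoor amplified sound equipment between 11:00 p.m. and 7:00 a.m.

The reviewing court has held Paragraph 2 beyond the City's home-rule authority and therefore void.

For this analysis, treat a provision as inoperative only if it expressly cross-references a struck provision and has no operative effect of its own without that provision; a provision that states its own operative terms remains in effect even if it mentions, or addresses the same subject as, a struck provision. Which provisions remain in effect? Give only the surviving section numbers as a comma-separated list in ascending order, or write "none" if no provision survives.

Paragraph 2 is struck. No other provision's operative terms depend on Paragraph 2. Under the severability clause in Paragraph 3, the remaining provisions continue in force. Paragraph 1, Paragraph 3, Paragraph 4, and Paragraph 5 remain in effect.

1, 3, 4, 5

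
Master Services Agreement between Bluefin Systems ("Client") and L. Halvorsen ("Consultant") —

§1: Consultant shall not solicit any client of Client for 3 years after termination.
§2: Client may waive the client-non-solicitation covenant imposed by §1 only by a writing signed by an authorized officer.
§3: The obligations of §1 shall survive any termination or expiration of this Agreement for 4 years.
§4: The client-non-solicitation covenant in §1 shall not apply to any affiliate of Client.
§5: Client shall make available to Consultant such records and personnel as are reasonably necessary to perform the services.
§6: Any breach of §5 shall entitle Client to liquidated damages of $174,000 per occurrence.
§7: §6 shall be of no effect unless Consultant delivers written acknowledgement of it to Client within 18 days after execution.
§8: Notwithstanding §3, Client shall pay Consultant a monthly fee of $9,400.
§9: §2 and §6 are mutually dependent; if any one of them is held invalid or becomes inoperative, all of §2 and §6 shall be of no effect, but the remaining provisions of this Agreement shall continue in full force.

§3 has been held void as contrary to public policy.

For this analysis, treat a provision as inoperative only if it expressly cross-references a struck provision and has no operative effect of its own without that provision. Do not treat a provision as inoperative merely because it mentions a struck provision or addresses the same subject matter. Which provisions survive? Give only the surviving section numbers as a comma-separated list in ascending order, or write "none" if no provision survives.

§3 is struck. Although §8 refers to §3, its operative terms do not depend on §3, so it remains in effect. Nothing else in the Agreement is defined by reference to §3. §9 ties §2 and §6 together, but none of those is affected here; the remaining provisions continue in force under §9. That leaves §1, §2, §4, §5, §6, §7, §8, and §9 in effect.

1, 2, 4, 5, 6, 7, 8, 9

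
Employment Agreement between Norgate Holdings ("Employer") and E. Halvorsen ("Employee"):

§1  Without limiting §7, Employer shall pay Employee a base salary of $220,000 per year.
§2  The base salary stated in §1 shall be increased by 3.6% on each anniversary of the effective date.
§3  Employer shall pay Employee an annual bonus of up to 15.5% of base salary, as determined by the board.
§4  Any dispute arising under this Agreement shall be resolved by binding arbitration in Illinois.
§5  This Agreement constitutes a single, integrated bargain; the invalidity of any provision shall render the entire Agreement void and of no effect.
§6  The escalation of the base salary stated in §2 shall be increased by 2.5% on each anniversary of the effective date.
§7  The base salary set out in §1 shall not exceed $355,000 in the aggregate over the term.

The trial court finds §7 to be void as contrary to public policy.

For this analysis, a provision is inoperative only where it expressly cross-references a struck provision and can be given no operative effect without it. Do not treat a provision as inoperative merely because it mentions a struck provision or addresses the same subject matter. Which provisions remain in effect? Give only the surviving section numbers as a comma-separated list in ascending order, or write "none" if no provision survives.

§7 is struck. No other provision's operative terms depend on §7. §5 provides that the Agreement is not severable, so the invalidity of any one provision voids the entire Agreement. No provision of the Agreement survives.

none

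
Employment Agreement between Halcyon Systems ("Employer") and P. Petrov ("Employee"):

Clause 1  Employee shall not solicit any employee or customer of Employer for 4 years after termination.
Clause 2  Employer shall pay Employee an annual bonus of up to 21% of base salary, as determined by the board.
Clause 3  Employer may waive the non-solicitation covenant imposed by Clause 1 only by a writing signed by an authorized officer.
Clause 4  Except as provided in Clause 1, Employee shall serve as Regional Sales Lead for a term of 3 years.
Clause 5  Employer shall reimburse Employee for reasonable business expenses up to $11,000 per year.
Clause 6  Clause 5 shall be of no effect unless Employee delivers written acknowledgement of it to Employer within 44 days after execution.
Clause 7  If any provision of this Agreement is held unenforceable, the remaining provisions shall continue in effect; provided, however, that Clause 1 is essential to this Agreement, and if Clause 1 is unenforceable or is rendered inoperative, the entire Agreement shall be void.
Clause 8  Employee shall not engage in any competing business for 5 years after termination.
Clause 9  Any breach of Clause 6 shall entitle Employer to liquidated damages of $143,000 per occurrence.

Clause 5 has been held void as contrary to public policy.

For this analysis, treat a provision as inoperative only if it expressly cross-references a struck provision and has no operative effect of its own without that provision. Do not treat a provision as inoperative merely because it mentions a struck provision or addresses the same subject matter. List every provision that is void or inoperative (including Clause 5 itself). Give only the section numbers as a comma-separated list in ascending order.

Clause 5 is struck. The only function of Clause 6 is the acknowledgement condition for Clause 5, so it cannot stand once Clause 5 is removed. The whole of Clause 9 is the liquidated-damages amount, defined by reference to Clause 6, so Clause 9 cannot stand once Clause 6 is removed. Clause 7 makes Clause 1 an essential term, but Clause 1 is unaffected, so the severability proviso in Clause 7 preserves the remaining provisions. That leaves Clause 1, Clause 2, Clause 3, Clause 4, Clause 7, and Clause 8 in effect.

5, 6, 9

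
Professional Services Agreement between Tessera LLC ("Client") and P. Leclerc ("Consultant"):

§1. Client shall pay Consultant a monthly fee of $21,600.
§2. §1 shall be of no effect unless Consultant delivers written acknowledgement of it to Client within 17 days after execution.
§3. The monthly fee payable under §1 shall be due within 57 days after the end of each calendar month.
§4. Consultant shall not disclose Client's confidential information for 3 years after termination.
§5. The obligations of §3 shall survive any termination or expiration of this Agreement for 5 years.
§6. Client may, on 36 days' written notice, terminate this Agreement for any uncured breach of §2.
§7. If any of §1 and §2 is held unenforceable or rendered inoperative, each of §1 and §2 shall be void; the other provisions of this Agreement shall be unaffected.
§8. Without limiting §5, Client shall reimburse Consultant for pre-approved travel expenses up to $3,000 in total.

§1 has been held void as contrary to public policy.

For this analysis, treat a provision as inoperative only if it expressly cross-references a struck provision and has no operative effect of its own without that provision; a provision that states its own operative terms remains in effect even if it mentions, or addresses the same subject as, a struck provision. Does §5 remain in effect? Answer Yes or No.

No

§1 is struck. §2 operates only by reference to §1, so it falls with §1. §3 does nothing except set the payment deadline for the monthly fee by reference to §1; with §1 gone it has no independent effect and is inoperative. §5 has no operative effect of its own apart from §3 and is therefore inoperative. The only function of §6 is the termination right for breach of §2, so it cannot stand once §2 is removed. §8 mentions §5 but its own obligation stands independently of §5, so §8 is not affected. §7 declares §1 and §2 mutually dependent; since one of them has fallen, all of them are of no effect. The remainder continues in force under §7. The provisions still in force are §4, §7, and §8. §5 is among the inoperative provisions, so the answer is no.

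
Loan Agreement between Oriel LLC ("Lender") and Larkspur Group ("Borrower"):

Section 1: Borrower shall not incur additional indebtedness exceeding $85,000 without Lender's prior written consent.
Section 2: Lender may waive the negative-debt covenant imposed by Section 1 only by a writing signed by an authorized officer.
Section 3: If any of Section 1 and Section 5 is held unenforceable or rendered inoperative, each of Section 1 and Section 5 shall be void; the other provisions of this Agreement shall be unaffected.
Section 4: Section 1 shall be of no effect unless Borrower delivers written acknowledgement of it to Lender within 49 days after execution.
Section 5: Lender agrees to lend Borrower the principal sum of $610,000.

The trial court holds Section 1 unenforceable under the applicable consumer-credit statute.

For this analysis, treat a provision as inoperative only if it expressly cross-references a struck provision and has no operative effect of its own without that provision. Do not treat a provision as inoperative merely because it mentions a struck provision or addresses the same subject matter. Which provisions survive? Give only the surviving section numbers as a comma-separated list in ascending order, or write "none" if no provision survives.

3

Section 1 is struck. Section 2 operates only by reference to Section 1, so it falls with Section 1. Section 4 merely fixes the acknowledgement condition for Section 1; with Section 1 gone it has nothing to operate on and falls away. Section 3 declares Section 1 and Section 5 mutually dependent; since one of them has fallen, all of them are of no effect. That brings down Section 5 as well. The remainder continues in force under Section 3. Only Section 3 remains in effect.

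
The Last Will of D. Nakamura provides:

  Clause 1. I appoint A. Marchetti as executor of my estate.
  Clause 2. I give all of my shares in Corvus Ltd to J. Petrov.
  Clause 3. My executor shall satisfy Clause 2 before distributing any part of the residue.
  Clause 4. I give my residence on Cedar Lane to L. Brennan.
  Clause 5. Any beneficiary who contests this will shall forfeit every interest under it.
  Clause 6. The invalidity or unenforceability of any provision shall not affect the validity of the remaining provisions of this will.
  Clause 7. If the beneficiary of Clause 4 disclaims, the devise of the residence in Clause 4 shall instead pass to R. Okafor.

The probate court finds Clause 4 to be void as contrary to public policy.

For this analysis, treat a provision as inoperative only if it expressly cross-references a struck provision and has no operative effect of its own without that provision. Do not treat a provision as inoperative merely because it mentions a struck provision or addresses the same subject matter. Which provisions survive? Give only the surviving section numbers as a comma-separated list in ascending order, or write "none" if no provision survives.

Clause 4 is struck. Clause 7 has no operative effect of its own apart from Clause 4 and is therefore inoperative. Clause 6 is a severability clause and preserves every provision that can still be given independent effect. That leaves Clause 1, Clause 2, Clause 3, Clause 5, and Clause 6 in effect.

1, 2, 3, 5, 6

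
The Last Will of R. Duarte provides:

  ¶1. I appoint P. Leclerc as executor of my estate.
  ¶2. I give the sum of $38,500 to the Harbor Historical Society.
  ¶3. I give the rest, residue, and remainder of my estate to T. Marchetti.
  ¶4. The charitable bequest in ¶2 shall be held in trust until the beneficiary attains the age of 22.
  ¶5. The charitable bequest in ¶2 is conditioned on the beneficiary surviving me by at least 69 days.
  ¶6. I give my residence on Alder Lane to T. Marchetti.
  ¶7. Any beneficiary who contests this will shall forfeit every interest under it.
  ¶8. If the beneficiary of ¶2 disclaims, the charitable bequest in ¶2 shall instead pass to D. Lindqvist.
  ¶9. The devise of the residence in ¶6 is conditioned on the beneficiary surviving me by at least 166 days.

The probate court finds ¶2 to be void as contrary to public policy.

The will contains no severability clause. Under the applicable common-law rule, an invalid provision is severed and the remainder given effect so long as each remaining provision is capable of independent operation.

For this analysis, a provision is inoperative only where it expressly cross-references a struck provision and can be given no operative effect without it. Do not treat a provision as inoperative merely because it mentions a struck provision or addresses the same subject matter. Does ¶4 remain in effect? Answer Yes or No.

¶2 is struck. ¶4 operates only by reference to ¶2, so it falls with ¶2. The only function of ¶5 is the survivorship condition on ¶2, so it cannot stand once ¶2 is removed. ¶8 has no operative effect of its own apart from ¶2 and is therefore inoperative. Under the stated default rule, only provisions that cannot operate independently fall away; the rest are enforced. The provisions still in force are ¶1, ¶3, ¶6, ¶7, and ¶9. ¶4 is among the inoperative provisions, so the answer is no.

No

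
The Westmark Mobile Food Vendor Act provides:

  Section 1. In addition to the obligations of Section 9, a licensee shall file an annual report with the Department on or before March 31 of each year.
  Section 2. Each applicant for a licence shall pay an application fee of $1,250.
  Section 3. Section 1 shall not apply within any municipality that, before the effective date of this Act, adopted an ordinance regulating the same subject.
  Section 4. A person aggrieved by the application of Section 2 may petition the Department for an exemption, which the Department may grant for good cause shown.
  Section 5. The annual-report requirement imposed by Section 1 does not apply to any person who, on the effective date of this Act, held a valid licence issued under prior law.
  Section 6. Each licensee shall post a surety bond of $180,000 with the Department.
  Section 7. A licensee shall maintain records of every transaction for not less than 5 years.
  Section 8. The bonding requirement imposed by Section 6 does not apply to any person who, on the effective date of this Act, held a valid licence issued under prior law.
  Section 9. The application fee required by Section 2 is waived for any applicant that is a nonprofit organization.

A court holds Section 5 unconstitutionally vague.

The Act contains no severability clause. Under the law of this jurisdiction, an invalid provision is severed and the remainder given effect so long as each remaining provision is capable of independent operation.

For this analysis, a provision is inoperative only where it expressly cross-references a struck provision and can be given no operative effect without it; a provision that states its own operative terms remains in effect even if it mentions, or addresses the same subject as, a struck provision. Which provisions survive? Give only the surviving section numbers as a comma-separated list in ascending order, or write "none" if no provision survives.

Section 5 is struck. No other provision's operative terms depend on Section 5. Under the stated default rule, only provisions that cannot operate independently fall away; the rest are enforced. The provisions still in force are Section 1, Section 2, Section 3, Section 4, Section 6, Section 7, Section 8, and Section 9.

1, 2, 3, 4, 6, 7, 8, 9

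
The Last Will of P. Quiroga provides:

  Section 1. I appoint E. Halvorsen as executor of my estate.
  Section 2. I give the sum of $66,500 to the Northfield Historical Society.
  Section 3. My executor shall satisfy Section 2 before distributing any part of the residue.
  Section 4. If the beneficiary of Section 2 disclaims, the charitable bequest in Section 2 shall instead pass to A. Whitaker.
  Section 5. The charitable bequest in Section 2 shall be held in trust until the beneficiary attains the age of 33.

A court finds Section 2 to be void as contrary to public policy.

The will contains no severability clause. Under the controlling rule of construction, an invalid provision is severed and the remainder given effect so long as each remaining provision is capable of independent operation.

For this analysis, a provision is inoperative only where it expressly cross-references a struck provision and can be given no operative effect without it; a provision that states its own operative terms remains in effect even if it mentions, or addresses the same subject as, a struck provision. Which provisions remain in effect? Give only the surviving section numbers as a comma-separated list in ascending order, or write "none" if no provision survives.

Section 2 is struck. The only function of Section 3 is the priority direction for Section 2, so it cannot stand once Section 2 is removed. Section 4 has no operative effect of its own apart from Section 2 and is therefore inoperative. Section 5 merely fixes the trust for Section 2; with Section 2 gone it has nothing to operate on and falls away. With no severability clause, the stated default rule severs what cannot stand and enforces each remaining provision that can operate on its own. Only Section 1 remains in effect.

1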